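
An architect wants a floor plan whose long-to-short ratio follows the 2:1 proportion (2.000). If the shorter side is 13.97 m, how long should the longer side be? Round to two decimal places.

27.94 m

2:1 = 2.00000.
Longer side = 13.97 × 2.00000 ≈ 27.9400 → 27.94 m.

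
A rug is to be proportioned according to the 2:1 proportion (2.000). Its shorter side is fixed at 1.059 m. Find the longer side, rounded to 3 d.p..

2:1 = 2.00000.
Longer side = 1.059 × 2.00000 ≈ 2.11800 → 2.118 m.

2.118 m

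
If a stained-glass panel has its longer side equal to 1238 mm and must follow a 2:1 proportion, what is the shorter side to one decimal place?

2:1 = 2.00000.
Shorter side = 1238 ÷ 2.00000 ≈ 619.000 → 619.0 mm.

619.0 mm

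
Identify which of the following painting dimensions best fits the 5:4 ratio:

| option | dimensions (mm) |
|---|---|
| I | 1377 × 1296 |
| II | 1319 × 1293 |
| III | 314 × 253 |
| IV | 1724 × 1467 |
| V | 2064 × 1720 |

III

Ratios (long/short): I ≈ 1.062; II ≈ 1.020; III ≈ 1.241; IV ≈ 1.175; V ≈ 1.200.
5:4 ≈ 1.250; option III is nearest (Δ 0.009).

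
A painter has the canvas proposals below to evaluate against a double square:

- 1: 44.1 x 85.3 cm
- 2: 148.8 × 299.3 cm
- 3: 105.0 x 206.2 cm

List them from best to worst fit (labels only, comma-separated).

2, 3, 1

Ratios: 1 = 85.3 / 44.1 ≈ 1.934; 2 = 299.3 / 148.8 ≈ 2.011; 3 = 206.2 / 105.0 ≈ 1.964.
|Δ from 2.000|: 1 0.066; 2 0.011; 3 0.036.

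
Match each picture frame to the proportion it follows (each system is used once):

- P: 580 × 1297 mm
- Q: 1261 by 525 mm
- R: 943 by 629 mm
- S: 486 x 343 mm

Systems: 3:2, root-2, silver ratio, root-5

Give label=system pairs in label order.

P=root-5, Q=silver ratio, R=3:2, S=root-2

P = 1297/580 ≈ 2.236 → root-5 (2.236)
Q = 1261/525 ≈ 2.402 → silver ratio (2.414)
R = 943/629 ≈ 1.499 → 3:2 (1.500)
S = 486/343 ≈ 1.417 → root-2 (1.414)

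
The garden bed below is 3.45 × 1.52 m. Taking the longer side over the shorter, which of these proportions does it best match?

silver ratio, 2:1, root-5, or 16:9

3.45/1.52 ≈ 2.270. Nearest candidates are root-5 (2.236, off by 0.034) and silver ratio (2.414, off by 0.144).

root-5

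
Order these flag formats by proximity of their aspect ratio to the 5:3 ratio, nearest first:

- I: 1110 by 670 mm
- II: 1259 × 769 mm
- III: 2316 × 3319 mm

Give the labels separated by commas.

I, II, III

I: 1110/670 ≈ 1.657 → |1.657 − 1.667| = 0.010
II: 1259/769 ≈ 1.637 → |1.637 − 1.667| = 0.030
III: 3319/2316 ≈ 1.433 → |1.433 − 1.667| = 0.234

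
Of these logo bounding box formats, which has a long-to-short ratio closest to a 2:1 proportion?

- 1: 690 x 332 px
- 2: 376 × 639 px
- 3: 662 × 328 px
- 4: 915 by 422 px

Ratios (long/short): 1 ≈ 2.078; 2 ≈ 1.699; 3 ≈ 2.018; 4 ≈ 2.168.
2:1 ≈ 2.000; option 3 is nearest (Δ 0.018).

3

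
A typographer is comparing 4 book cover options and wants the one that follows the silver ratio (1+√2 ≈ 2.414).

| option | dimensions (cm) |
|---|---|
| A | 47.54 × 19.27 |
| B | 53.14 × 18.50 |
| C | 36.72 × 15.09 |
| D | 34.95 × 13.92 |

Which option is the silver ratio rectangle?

Target silver ratio ≈ 2.414.
A: 2.467 (Δ0.053)  B: 2.872 (Δ0.458)  C: 2.433 (Δ0.019)  D: 2.511 (Δ0.097)

C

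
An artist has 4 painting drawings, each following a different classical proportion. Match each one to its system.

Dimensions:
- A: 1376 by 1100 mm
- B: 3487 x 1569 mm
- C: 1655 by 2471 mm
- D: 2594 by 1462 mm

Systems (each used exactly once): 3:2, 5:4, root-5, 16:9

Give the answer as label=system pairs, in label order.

A=5:4, B=root-5, C=3:2, D=16:9

A = 1376/1100 ≈ 1.251 → 5:4 (1.250)
B = 3487/1569 ≈ 2.222 → root-5 (2.236)
C = 2471/1655 ≈ 1.493 → 3:2 (1.500)
D = 2594/1462 ≈ 1.774 → 16:9 (1.778)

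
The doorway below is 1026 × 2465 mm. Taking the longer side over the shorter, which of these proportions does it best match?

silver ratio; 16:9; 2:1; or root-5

Ratio = 2465 / 1026 ≈ 2.403.
Distances: silver ratio 2.414 (Δ 0.011); 16:9 1.778 (Δ 0.625); 2:1 2.000 (Δ 0.403); root-5 2.236 (Δ 0.167).

silver ratio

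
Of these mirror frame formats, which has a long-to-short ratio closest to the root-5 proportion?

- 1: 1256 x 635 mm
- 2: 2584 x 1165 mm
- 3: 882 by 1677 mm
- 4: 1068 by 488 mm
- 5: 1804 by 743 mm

Ratios (long/short): 1 ≈ 1.978; 2 ≈ 2.218; 3 ≈ 1.901; 4 ≈ 2.189; 5 ≈ 2.428.
root-5 ≈ 2.236; option 2 is nearest (Δ 0.018).

2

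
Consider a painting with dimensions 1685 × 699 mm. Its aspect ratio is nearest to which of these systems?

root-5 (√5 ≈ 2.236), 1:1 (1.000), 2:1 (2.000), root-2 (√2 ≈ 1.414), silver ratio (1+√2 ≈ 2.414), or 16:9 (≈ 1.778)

silver ratio

Ratio = 1685 / 699 ≈ 2.411.
Distances: root-5 2.236 (Δ 0.175); 1:1 1.000 (Δ 1.411); 2:1 2.000 (Δ 0.411); root-2 1.414 (Δ 0.997); silver ratio 2.414 (Δ 0.003); 16:9 1.778 (Δ 0.633).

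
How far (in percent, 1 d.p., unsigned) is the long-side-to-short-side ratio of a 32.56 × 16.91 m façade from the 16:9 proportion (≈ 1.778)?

8.3%

Ratio = 32.56 / 16.91 ≈ 1.9255.
Ideal 16:9 ≈ 1.7778. |1.9255 − 1.7778| / 1.7778 ≈ 8.31% → 8.3%.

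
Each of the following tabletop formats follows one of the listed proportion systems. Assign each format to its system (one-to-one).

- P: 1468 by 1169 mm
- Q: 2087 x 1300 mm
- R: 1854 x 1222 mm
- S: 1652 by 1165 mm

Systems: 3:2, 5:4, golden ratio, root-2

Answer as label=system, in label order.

P = 1468/1169 ≈ 1.256 → 5:4 (1.250)
Q = 2087/1300 ≈ 1.605 → golden ratio (1.618)
R = 1854/1222 ≈ 1.517 → 3:2 (1.500)
S = 1652/1165 ≈ 1.418 → root-2 (1.414)

P=5:4, Q=golden ratio, R=3:2, S=root-2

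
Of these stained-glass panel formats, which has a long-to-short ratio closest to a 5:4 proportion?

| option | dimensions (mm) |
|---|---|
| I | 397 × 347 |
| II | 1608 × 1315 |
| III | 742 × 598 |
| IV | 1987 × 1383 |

III

Target 5:4 ≈ 1.250.
I: 1.144 (Δ0.106)  II: 1.223 (Δ0.027)  III: 1.241 (Δ0.009)  IV: 1.437 (Δ0.187)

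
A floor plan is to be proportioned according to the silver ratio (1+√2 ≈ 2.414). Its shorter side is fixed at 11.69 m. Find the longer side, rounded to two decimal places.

silver ratio ≈ 2.41421.
Longer side = 11.69 × 2.41421 ≈ 28.2221 → 28.22 m.

28.22 m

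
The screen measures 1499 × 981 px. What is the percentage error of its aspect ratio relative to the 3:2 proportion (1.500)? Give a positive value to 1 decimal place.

1.9%

Ratio = 1499 / 981 ≈ 1.5280.
Ideal 3:2 = 1.5000. |1.5280 − 1.5000| / 1.5000 ≈ 1.87% → 1.9%.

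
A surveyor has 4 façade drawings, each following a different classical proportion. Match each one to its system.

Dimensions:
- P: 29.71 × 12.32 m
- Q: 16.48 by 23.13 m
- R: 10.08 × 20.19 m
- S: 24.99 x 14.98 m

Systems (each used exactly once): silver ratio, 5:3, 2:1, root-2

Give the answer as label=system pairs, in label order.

Ratios: P ≈ 2.412; Q ≈ 1.404; R ≈ 2.003; S ≈ 1.668.
Targets: silver ratio ≈ 2.414; 5:3 ≈ 1.667; 2:1 ≈ 2.000; root-2 ≈ 1.414.

P=silver ratio, Q=root-2, R=2:1, S=5:3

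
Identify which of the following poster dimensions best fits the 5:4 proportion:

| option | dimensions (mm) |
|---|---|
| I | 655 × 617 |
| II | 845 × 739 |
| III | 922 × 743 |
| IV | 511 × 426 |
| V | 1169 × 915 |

Target 5:4 ≈ 1.250.
I: 1.062 (Δ0.188)  II: 1.143 (Δ0.107)  III: 1.241 (Δ0.009)  IV: 1.200 (Δ0.050)  V: 1.278 (Δ0.028)

III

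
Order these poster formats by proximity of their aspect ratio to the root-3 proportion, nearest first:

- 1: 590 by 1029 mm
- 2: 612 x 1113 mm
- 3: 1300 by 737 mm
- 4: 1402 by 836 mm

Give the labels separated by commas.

1, 3, 4, 2

1: 1029/590 ≈ 1.744 → |1.744 − 1.732| = 0.012
2: 1113/612 ≈ 1.819 → |1.819 − 1.732| = 0.087
3: 1300/737 ≈ 1.764 → |1.764 − 1.732| = 0.032
4: 1402/836 ≈ 1.677 → |1.677 − 1.732| = 0.055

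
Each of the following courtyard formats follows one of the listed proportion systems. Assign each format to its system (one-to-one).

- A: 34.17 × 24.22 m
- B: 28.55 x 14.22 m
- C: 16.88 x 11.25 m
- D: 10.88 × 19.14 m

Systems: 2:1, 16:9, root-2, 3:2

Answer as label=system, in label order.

Ratios: A ≈ 1.411; B ≈ 2.008; C ≈ 1.500; D ≈ 1.759.
Targets: 2:1 ≈ 2.000; 16:9 ≈ 1.778; root-2 ≈ 1.414; 3:2 ≈ 1.500.

A=root-2, B=2:1, C=3:2, D=16:9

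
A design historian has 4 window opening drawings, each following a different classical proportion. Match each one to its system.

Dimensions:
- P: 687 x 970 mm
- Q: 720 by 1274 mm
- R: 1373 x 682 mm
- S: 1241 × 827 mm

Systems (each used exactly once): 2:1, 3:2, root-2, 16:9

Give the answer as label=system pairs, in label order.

P = 970/687 ≈ 1.412 → root-2 (1.414)
Q = 1274/720 ≈ 1.769 → 16:9 (1.778)
R = 1373/682 ≈ 2.013 → 2:1 (2.000)
S = 1241/827 ≈ 1.501 → 3:2 (1.500)

P=root-2, Q=16:9, R=2:1, S=3:2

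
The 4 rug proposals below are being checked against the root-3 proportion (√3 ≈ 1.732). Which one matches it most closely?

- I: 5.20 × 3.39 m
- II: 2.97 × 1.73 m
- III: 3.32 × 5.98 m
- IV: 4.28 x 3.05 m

II

Ratios (long/short): I ≈ 1.534; II ≈ 1.717; III ≈ 1.801; IV ≈ 1.403.
root-3 ≈ 1.732; option II is nearest (Δ 0.015).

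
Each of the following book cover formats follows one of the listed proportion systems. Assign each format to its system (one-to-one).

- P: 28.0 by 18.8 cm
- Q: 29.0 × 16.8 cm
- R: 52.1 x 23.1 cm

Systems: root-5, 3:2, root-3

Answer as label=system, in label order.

P = 28.0/18.8 ≈ 1.489 → 3:2 (1.500)
Q = 29.0/16.8 ≈ 1.726 → root-3 (1.732)
R = 52.1/23.1 ≈ 2.255 → root-5 (2.236)

P=3:2, Q=root-3, R=root-5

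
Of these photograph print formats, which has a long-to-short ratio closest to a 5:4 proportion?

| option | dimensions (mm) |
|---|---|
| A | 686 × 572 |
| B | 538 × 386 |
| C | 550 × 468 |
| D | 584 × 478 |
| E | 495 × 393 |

E

Ratios (long/short): A ≈ 1.199; B ≈ 1.394; C ≈ 1.175; D ≈ 1.222; E ≈ 1.260.
5:4 ≈ 1.250; option E is nearest (Δ 0.010).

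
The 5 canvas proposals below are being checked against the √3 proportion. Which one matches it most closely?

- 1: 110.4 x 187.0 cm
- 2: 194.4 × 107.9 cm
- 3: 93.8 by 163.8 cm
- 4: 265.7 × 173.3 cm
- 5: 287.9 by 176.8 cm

3

Target root-3 ≈ 1.732.
1: 1.694 (Δ0.038)  2: 1.802 (Δ0.070)  3: 1.746 (Δ0.014)  4: 1.533 (Δ0.199)  5: 1.628 (Δ0.104)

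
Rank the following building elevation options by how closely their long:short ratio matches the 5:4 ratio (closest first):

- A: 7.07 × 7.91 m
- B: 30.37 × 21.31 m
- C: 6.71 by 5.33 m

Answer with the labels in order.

Ratios: A = 7.91 / 7.07 ≈ 1.119; B = 30.37 / 21.31 ≈ 1.425; C = 6.71 / 5.33 ≈ 1.259.
|Δ from 1.250|: A 0.131; B 0.175; C 0.009.

C, A, B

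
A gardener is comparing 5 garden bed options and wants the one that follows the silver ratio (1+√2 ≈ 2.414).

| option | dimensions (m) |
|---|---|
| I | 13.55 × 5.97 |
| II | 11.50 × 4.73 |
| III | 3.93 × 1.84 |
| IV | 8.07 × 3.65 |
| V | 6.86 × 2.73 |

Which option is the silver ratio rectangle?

Target silver ratio ≈ 2.414.
I: 2.270 (Δ0.144)  II: 2.431 (Δ0.017)  III: 2.136 (Δ0.278)  IV: 2.211 (Δ0.203)  V: 2.513 (Δ0.099)

II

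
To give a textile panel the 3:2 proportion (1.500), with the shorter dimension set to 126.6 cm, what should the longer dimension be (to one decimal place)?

189.9 cm

3:2 = 1.50000.
Longer side = 126.6 × 1.50000 ≈ 189.900 → 189.9 cm.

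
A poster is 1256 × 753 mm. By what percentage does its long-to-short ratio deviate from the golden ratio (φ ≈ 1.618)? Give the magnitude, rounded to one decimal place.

Ratio = 1256 / 753 ≈ 1.6680.
Ideal golden ratio ≈ 1.6180. |1.6680 − 1.6180| / 1.6180 ≈ 3.09% → 3.1%.

3.1%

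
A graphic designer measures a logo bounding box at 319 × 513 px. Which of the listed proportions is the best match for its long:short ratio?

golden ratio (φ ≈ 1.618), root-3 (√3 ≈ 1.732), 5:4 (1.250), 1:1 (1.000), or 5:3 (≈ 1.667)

golden ratio

513/319 ≈ 1.608. Nearest candidates are golden ratio (1.618, off by 0.010) and 5:3 (1.667, off by 0.059).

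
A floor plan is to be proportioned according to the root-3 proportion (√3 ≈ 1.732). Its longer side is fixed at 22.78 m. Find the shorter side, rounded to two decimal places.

13.15 m

root-3 ≈ 1.73205.
Shorter side = 22.78 ÷ 1.73205 ≈ 13.1520 → 13.15 m.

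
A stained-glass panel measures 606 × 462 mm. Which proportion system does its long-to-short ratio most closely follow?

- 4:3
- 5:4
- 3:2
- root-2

4:3

606/462 ≈ 1.312. Nearest candidates are 4:3 (1.333, off by 0.021) and 5:4 (1.250, off by 0.062).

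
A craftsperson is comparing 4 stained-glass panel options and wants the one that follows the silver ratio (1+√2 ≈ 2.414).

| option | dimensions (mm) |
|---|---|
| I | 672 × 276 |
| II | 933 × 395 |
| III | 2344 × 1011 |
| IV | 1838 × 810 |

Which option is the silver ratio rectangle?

Ratios (long/short): I ≈ 2.435; II ≈ 2.362; III ≈ 2.318; IV ≈ 2.269.
silver ratio ≈ 2.414; option I is nearest (Δ 0.021).

I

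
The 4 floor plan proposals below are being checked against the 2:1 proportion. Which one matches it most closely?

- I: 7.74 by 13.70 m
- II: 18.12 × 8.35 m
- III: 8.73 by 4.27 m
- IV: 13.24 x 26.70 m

Target 2:1 ≈ 2.000.
I: 1.770 (Δ0.230)  II: 2.170 (Δ0.170)  III: 2.044 (Δ0.044)  IV: 2.017 (Δ0.017)

IV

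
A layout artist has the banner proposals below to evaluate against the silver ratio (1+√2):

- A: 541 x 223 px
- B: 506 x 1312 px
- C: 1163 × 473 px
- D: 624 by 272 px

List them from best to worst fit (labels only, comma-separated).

Ratios: A = 541 / 223 ≈ 2.426; B = 1312 / 506 ≈ 2.593; C = 1163 / 473 ≈ 2.459; D = 624 / 272 ≈ 2.294.
|Δ from 2.414|: A 0.012; B 0.179; C 0.045; D 0.120.

A, C, D, B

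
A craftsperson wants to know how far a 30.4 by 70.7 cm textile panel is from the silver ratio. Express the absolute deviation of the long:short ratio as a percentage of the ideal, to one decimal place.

3.7%

Ratio = 70.7 / 30.4 ≈ 2.3257.
Ideal silver ratio ≈ 2.4142. |2.3257 − 2.4142| / 2.4142 ≈ 3.67% → 3.7%.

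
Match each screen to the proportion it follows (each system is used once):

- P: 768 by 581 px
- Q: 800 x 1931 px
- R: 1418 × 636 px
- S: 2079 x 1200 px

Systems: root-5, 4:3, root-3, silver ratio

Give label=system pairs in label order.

P = 768/581 ≈ 1.322 → 4:3 (1.333)
Q = 1931/800 ≈ 2.414 → silver ratio (2.414)
R = 1418/636 ≈ 2.230 → root-5 (2.236)
S = 2079/1200 ≈ 1.732 → root-3 (1.732)

P=4:3, Q=silver ratio, R=root-5, S=root-3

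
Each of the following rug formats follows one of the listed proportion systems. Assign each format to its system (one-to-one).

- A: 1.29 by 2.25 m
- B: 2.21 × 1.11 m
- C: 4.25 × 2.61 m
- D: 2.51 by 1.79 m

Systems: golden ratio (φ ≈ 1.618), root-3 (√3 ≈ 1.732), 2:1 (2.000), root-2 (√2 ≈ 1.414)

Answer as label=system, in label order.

A=root-3, B=2:1, C=golden ratio, D=root-2

Ratios: A ≈ 1.744; B ≈ 1.991; C ≈ 1.628; D ≈ 1.402.
Targets: golden ratio ≈ 1.618; root-3 ≈ 1.732; 2:1 ≈ 2.000; root-2 ≈ 1.414.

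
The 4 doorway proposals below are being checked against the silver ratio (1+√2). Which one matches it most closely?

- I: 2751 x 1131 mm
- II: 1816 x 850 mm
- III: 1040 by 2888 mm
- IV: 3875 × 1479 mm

Target silver ratio ≈ 2.414.
I: 2.432 (Δ0.018)  II: 2.136 (Δ0.278)  III: 2.777 (Δ0.363)  IV: 2.620 (Δ0.206)

I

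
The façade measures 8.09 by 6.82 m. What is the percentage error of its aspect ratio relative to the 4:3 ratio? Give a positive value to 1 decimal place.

Ratio = 8.09 / 6.82 ≈ 1.1862.
Ideal 4:3 ≈ 1.3333. |1.1862 − 1.3333| / 1.3333 ≈ 11.03% → 11.0%.

11.0%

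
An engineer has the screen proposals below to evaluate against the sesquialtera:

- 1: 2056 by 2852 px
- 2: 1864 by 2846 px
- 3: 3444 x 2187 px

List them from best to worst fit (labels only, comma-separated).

2, 3, 1

Ratios: 1 = 2852 / 2056 ≈ 1.387; 2 = 2846 / 1864 ≈ 1.527; 3 = 3444 / 2187 ≈ 1.575.
|Δ from 1.500|: 1 0.113; 2 0.027; 3 0.075.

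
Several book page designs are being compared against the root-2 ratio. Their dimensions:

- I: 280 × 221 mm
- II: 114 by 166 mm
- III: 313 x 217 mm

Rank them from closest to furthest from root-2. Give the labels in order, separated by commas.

I: 280/221 ≈ 1.267 → |1.267 − 1.414| = 0.147
II: 166/114 ≈ 1.456 → |1.456 − 1.414| = 0.042
III: 313/217 ≈ 1.442 → |1.442 − 1.414| = 0.028

III, II, I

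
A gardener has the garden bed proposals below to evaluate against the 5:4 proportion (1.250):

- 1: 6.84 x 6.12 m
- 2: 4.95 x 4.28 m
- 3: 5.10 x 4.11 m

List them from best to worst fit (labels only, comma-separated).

3, 2, 1

Ratios: 1 = 6.84 / 6.12 ≈ 1.118; 2 = 4.95 / 4.28 ≈ 1.157; 3 = 5.10 / 4.11 ≈ 1.241.
|Δ from 1.250|: 1 0.132; 2 0.093; 3 0.009.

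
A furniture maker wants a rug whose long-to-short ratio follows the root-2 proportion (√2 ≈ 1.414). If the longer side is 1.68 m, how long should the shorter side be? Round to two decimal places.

root-2 ≈ 1.41421.
Shorter side = 1.68 ÷ 1.41421 ≈ 1.1879 → 1.19 m.

1.19 m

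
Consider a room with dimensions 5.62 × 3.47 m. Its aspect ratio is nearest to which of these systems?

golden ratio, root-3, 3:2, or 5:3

Ratio = 5.62 / 3.47 ≈ 1.620.
Distances: golden ratio 1.618 (Δ 0.002); root-3 1.732 (Δ 0.112); 3:2 1.500 (Δ 0.120); 5:3 1.667 (Δ 0.047).

golden ratio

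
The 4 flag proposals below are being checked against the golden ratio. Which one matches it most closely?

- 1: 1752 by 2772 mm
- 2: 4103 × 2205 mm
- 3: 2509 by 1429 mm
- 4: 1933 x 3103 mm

4

Target golden ratio ≈ 1.618.
1: 1.582 (Δ0.036)  2: 1.861 (Δ0.243)  3: 1.756 (Δ0.138)  4: 1.605 (Δ0.013)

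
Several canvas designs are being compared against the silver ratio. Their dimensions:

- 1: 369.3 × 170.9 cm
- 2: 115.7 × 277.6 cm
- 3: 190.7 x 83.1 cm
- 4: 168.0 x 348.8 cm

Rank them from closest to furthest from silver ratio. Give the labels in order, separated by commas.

1: 369.3/170.9 ≈ 2.161 → |2.161 − 2.414| = 0.253
2: 277.6/115.7 ≈ 2.399 → |2.399 − 2.414| = 0.015
3: 190.7/83.1 ≈ 2.295 → |2.295 − 2.414| = 0.119
4: 348.8/168.0 ≈ 2.076 → |2.076 − 2.414| = 0.338

2, 3, 1, 4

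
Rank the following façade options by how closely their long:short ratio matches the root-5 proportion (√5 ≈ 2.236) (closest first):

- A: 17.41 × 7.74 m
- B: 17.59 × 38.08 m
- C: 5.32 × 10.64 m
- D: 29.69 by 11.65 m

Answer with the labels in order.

A: 17.41/7.74 ≈ 2.249 → |2.249 − 2.236| = 0.013
B: 38.08/17.59 ≈ 2.165 → |2.165 − 2.236| = 0.071
C: 10.64/5.32 ≈ 2.000 → |2.000 − 2.236| = 0.236
D: 29.69/11.65 ≈ 2.548 → |2.548 − 2.236| = 0.312

A, B, C, D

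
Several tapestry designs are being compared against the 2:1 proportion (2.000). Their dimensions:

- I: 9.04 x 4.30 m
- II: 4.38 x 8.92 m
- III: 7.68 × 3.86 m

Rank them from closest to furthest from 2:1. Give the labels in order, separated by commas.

III, II, I

Ratios: I = 9.04 / 4.30 ≈ 2.102; II = 8.92 / 4.38 ≈ 2.037; III = 7.68 / 3.86 ≈ 1.990.
|Δ from 2.000|: I 0.102; II 0.037; III 0.010.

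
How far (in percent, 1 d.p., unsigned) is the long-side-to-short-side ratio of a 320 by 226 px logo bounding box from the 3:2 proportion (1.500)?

5.6%

Ratio = 320 / 226 ≈ 1.4159.
Ideal 3:2 = 1.5000. |1.4159 − 1.5000| / 1.5000 ≈ 5.61% → 5.6%.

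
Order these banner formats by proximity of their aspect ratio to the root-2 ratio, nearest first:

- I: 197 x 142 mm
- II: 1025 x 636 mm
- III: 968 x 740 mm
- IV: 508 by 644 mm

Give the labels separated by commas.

I, III, IV, II

Ratios: I = 197 / 142 ≈ 1.387; II = 1025 / 636 ≈ 1.612; III = 968 / 740 ≈ 1.308; IV = 644 / 508 ≈ 1.268.
|Δ from 1.414|: I 0.027; II 0.198; III 0.106; IV 0.146.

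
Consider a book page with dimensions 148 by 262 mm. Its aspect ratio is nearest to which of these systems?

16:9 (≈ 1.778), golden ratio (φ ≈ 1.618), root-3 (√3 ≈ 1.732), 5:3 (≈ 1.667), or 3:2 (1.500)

16:9

Ratio = 262 / 148 ≈ 1.770.
Distances: 16:9 1.778 (Δ 0.008); golden ratio 1.618 (Δ 0.152); root-3 1.732 (Δ 0.038); 5:3 1.667 (Δ 0.103); 3:2 1.500 (Δ 0.270).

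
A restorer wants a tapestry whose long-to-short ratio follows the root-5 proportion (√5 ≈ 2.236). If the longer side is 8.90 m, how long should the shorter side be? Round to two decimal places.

3.98 m

root-5 ≈ 2.23607.
Shorter side = 8.90 ÷ 2.23607 ≈ 3.9802 → 3.98 m.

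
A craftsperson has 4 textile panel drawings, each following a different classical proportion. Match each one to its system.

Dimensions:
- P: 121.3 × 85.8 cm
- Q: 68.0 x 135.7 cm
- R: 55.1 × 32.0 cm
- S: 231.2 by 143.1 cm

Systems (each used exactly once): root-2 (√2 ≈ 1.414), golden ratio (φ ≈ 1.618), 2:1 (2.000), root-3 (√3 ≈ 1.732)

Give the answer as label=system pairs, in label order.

Ratios: P ≈ 1.414; Q ≈ 1.996; R ≈ 1.722; S ≈ 1.616.
Targets: root-2 ≈ 1.414; golden ratio ≈ 1.618; 2:1 ≈ 2.000; root-3 ≈ 1.732.

P=root-2, Q=2:1, R=root-3, S=golden ratio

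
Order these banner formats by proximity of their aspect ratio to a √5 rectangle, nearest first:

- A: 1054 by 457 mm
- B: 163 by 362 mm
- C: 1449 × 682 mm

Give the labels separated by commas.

B, A, C

Ratios: A = 1054 / 457 ≈ 2.306; B = 362 / 163 ≈ 2.221; C = 1449 / 682 ≈ 2.125.
|Δ from 2.236|: A 0.070; B 0.015; C 0.111.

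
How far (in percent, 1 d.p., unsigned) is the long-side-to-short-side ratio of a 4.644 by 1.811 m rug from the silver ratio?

Ratio = 4.644 / 1.811 ≈ 2.5643.
Ideal silver ratio ≈ 2.4142. |2.5643 − 2.4142| / 2.4142 ≈ 6.22% → 6.2%.

6.2%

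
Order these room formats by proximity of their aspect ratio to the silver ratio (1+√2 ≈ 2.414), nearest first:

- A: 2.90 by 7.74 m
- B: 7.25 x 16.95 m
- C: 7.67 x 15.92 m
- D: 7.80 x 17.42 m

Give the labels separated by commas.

Ratios: A = 7.74 / 2.90 ≈ 2.669; B = 16.95 / 7.25 ≈ 2.338; C = 15.92 / 7.67 ≈ 2.076; D = 17.42 / 7.80 ≈ 2.233.
|Δ from 2.414|: A 0.255; B 0.076; C 0.338; D 0.181.

B, D, A, C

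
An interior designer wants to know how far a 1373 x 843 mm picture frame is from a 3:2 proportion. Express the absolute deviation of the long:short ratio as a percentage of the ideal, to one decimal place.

8.6%

Ratio = 1373 / 843 ≈ 1.6287.
Ideal 3:2 = 1.5000. |1.6287 − 1.5000| / 1.5000 ≈ 8.58% → 8.6%.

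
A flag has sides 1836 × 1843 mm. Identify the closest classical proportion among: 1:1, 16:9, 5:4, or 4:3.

1:1

1843/1836 ≈ 1.004. Nearest candidates are 1:1 (1.000, off by 0.004) and 5:4 (1.250, off by 0.246).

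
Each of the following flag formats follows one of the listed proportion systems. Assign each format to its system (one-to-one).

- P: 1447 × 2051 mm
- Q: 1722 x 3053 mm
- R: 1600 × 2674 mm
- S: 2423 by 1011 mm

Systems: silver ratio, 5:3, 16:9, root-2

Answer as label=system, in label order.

Ratios: P ≈ 1.417; Q ≈ 1.773; R ≈ 1.671; S ≈ 2.397.
Targets: silver ratio ≈ 2.414; 5:3 ≈ 1.667; 16:9 ≈ 1.778; root-2 ≈ 1.414.

P=root-2, Q=16:9, R=5:3, S=silver ratio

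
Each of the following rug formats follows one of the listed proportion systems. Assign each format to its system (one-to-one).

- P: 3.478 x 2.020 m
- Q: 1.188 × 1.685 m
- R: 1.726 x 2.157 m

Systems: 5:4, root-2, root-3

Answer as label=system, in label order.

P = 3.478/2.020 ≈ 1.722 → root-3 (1.732)
Q = 1.685/1.188 ≈ 1.418 → root-2 (1.414)
R = 2.157/1.726 ≈ 1.250 → 5:4 (1.250)

P=root-3, Q=root-2, R=5:4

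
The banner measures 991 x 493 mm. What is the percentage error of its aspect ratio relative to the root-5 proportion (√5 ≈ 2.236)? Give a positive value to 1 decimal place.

Ratio = 991 / 493 ≈ 2.0101.
Ideal root-5 ≈ 2.2361. |2.0101 − 2.2361| / 2.2361 ≈ 10.11% → 10.1%.

10.1%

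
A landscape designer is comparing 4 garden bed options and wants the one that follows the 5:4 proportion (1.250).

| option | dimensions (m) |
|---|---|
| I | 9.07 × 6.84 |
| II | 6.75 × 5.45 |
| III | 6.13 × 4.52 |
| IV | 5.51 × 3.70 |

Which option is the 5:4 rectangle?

Target 5:4 ≈ 1.250.
I: 1.326 (Δ0.076)  II: 1.239 (Δ0.011)  III: 1.356 (Δ0.106)  IV: 1.489 (Δ0.239)

II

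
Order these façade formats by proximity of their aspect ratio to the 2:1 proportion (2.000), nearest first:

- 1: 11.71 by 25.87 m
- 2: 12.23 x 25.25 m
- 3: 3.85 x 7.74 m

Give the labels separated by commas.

Ratios: 1 = 25.87 / 11.71 ≈ 2.209; 2 = 25.25 / 12.23 ≈ 2.065; 3 = 7.74 / 3.85 ≈ 2.010.
|Δ from 2.000|: 1 0.209; 2 0.065; 3 0.010.

3, 2, 1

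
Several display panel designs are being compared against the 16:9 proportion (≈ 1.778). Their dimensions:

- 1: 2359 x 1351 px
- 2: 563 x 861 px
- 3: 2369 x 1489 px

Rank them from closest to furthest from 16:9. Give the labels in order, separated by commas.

1, 3, 2

1: 2359/1351 ≈ 1.746 → |1.746 − 1.778| = 0.032
2: 861/563 ≈ 1.529 → |1.529 − 1.778| = 0.249
3: 2369/1489 ≈ 1.591 → |1.591 − 1.778| = 0.187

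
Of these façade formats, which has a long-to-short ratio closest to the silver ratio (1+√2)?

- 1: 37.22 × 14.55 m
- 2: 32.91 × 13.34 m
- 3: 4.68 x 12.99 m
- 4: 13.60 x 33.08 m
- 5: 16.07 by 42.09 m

Target silver ratio ≈ 2.414.
1: 2.558 (Δ0.144)  2: 2.467 (Δ0.053)  3: 2.776 (Δ0.362)  4: 2.432 (Δ0.018)  5: 2.619 (Δ0.205)

4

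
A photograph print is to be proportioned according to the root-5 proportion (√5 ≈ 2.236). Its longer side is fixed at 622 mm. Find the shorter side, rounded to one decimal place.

root-5 ≈ 2.23607.
Shorter side = 622 ÷ 2.23607 ≈ 278.167 → 278.2 mm.

278.2 mm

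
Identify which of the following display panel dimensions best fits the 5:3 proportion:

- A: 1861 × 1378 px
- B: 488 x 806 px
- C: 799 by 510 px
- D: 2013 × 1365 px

Target 5:3 ≈ 1.667.
A: 1.351 (Δ0.316)  B: 1.652 (Δ0.015)  C: 1.567 (Δ0.100)  D: 1.475 (Δ0.192)

B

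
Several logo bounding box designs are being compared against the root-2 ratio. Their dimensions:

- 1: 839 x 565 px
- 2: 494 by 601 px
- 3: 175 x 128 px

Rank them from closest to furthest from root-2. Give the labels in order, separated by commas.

3, 1, 2

Ratios: 1 = 839 / 565 ≈ 1.485; 2 = 601 / 494 ≈ 1.217; 3 = 175 / 128 ≈ 1.367.
|Δ from 1.414|: 1 0.071; 2 0.197; 3 0.047.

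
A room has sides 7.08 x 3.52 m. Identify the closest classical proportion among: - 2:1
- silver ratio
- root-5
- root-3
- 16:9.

7.08/3.52 ≈ 2.011. Nearest candidates are 2:1 (2.000, off by 0.011) and root-5 (2.236, off by 0.225).

2:1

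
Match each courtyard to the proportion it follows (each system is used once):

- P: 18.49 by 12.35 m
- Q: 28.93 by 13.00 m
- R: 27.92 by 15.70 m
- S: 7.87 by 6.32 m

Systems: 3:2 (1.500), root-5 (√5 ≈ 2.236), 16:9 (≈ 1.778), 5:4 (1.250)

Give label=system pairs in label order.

P = 18.49/12.35 ≈ 1.497 → 3:2 (1.500)
Q = 28.93/13.00 ≈ 2.225 → root-5 (2.236)
R = 27.92/15.70 ≈ 1.778 → 16:9 (1.778)
S = 7.87/6.32 ≈ 1.245 → 5:4 (1.250)

P=3:2, Q=root-5, R=16:9, S=5:4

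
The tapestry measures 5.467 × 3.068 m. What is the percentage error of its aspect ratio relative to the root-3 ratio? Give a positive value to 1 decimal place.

2.9%

Ratio = 5.467 / 3.068 ≈ 1.7819.
Ideal root-3 ≈ 1.7321. |1.7819 − 1.7321| / 1.7321 ≈ 2.88% → 2.9%.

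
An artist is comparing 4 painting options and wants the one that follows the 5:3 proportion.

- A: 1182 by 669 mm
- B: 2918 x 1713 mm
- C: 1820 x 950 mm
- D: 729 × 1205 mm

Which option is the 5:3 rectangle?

Ratios (long/short): A ≈ 1.767; B ≈ 1.703; C ≈ 1.916; D ≈ 1.653.
5:3 ≈ 1.667; option D is nearest (Δ 0.014).

D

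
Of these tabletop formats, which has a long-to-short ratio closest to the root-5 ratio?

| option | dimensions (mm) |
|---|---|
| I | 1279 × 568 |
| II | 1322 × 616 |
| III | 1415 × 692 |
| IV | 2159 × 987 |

Target root-5 ≈ 2.236.
I: 2.252 (Δ0.016)  II: 2.146 (Δ0.090)  III: 2.045 (Δ0.191)  IV: 2.187 (Δ0.049)

I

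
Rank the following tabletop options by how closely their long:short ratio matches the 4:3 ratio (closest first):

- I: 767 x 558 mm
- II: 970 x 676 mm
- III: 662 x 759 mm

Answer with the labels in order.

I: 767/558 ≈ 1.375 → |1.375 − 1.333| = 0.042
II: 970/676 ≈ 1.435 → |1.435 − 1.333| = 0.102
III: 759/662 ≈ 1.147 → |1.147 − 1.333| = 0.186

I, II, III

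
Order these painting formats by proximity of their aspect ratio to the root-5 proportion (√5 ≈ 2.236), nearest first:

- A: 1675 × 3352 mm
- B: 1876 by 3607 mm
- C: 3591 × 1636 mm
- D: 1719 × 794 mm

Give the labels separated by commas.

C, D, A, B

A: 3352/1675 ≈ 2.001 → |2.001 − 2.236| = 0.235
B: 3607/1876 ≈ 1.923 → |1.923 − 2.236| = 0.313
C: 3591/1636 ≈ 2.195 → |2.195 − 2.236| = 0.041
D: 1719/794 ≈ 2.165 → |2.165 − 2.236| = 0.071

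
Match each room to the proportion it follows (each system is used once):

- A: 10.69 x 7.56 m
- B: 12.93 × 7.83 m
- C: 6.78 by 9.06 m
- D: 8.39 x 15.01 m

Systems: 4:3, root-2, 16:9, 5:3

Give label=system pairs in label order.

A = 10.69/7.56 ≈ 1.414 → root-2 (1.414)
B = 12.93/7.83 ≈ 1.651 → 5:3 (1.667)
C = 9.06/6.78 ≈ 1.336 → 4:3 (1.333)
D = 15.01/8.39 ≈ 1.789 → 16:9 (1.778)

A=root-2, B=5:3, C=4:3, D=16:9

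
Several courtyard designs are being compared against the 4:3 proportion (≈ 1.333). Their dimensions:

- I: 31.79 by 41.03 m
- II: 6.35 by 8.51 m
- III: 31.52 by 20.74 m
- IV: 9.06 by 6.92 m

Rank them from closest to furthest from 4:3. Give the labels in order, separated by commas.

II, IV, I, III

Ratios: I = 41.03 / 31.79 ≈ 1.291; II = 8.51 / 6.35 ≈ 1.340; III = 31.52 / 20.74 ≈ 1.520; IV = 9.06 / 6.92 ≈ 1.309.
|Δ from 1.333|: I 0.042; II 0.007; III 0.187; IV 0.024.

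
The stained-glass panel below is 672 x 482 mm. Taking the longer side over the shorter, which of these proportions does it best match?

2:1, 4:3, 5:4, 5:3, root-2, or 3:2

Ratio = 672 / 482 ≈ 1.394.
Distances: 2:1 2.000 (Δ 0.606); 4:3 1.333 (Δ 0.061); 5:4 1.250 (Δ 0.144); 5:3 1.667 (Δ 0.273); root-2 1.414 (Δ 0.020); 3:2 1.500 (Δ 0.106).

root-2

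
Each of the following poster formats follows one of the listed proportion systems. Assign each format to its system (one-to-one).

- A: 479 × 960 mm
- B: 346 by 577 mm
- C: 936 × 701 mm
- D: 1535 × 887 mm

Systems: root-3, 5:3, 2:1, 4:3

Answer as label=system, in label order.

A=2:1, B=5:3, C=4:3, D=root-3

Ratios: A ≈ 2.004; B ≈ 1.668; C ≈ 1.335; D ≈ 1.731.
Targets: root-3 ≈ 1.732; 5:3 ≈ 1.667; 2:1 ≈ 2.000; 4:3 ≈ 1.333.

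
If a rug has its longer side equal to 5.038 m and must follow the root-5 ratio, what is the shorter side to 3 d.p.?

root-5 ≈ 2.23607.
Shorter side = 5.038 ÷ 2.23607 ≈ 2.25306 → 2.253 m.

2.253 m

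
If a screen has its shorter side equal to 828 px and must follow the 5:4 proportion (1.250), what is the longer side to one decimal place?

1035.0 px

5:4 = 1.25000.
Longer side = 828 × 1.25000 ≈ 1035.000 → 1035.0 px.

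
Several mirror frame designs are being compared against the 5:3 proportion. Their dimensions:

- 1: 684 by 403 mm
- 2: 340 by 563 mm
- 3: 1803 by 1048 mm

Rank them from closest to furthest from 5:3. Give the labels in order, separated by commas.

1: 684/403 ≈ 1.697 → |1.697 − 1.667| = 0.030
2: 563/340 ≈ 1.656 → |1.656 − 1.667| = 0.011
3: 1803/1048 ≈ 1.720 → |1.720 − 1.667| = 0.053

2, 1, 3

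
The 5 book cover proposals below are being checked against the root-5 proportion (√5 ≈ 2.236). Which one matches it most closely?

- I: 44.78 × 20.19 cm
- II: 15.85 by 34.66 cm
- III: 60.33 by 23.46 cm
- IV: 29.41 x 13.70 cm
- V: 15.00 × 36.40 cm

Ratios (long/short): I ≈ 2.218; II ≈ 2.187; III ≈ 2.572; IV ≈ 2.147; V ≈ 2.427.
root-5 ≈ 2.236; option I is nearest (Δ 0.018).

I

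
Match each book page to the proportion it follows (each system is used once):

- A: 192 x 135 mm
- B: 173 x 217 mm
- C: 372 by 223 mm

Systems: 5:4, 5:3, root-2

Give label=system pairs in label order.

A=root-2, B=5:4, C=5:3

Ratios: A ≈ 1.422; B ≈ 1.254; C ≈ 1.668.
Targets: 5:4 ≈ 1.250; 5:3 ≈ 1.667; root-2 ≈ 1.414.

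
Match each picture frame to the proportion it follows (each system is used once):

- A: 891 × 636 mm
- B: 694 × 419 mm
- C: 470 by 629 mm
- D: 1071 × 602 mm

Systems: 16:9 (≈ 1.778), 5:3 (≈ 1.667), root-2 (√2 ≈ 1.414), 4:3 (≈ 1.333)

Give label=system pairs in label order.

Ratios: A ≈ 1.401; B ≈ 1.656; C ≈ 1.338; D ≈ 1.779.
Targets: 16:9 ≈ 1.778; 5:3 ≈ 1.667; root-2 ≈ 1.414; 4:3 ≈ 1.333.

A=root-2, B=5:3, C=4:3, D=16:9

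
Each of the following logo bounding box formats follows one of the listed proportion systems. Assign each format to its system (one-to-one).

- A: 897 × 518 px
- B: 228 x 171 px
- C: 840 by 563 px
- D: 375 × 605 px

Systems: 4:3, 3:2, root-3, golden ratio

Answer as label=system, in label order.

A = 897/518 ≈ 1.732 → root-3 (1.732)
B = 228/171 ≈ 1.333 → 4:3 (1.333)
C = 840/563 ≈ 1.492 → 3:2 (1.500)
D = 605/375 ≈ 1.613 → golden ratio (1.618)

A=root-3, B=4:3, C=3:2, D=golden ratio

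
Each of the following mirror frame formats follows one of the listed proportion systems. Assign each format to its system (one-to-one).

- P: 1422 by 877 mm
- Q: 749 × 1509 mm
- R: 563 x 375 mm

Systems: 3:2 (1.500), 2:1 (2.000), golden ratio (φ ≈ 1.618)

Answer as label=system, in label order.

Ratios: P ≈ 1.621; Q ≈ 2.015; R ≈ 1.501.
Targets: 3:2 ≈ 1.500; 2:1 ≈ 2.000; golden ratio ≈ 1.618.

P=golden ratio, Q=2:1, R=3:2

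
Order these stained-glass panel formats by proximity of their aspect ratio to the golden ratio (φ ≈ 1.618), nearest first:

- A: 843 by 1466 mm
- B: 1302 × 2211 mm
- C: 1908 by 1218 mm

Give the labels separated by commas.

Ratios: A = 1466 / 843 ≈ 1.739; B = 2211 / 1302 ≈ 1.698; C = 1908 / 1218 ≈ 1.567.
|Δ from 1.618|: A 0.121; B 0.080; C 0.051.

C, B, A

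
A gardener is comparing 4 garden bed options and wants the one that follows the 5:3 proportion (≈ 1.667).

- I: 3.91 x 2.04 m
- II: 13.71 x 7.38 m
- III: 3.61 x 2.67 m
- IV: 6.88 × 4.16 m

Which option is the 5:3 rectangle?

IV

Target 5:3 ≈ 1.667.
I: 1.917 (Δ0.250)  II: 1.858 (Δ0.191)  III: 1.352 (Δ0.315)  IV: 1.654 (Δ0.013)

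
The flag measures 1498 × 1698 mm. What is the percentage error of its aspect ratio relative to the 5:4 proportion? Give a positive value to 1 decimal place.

Ratio = 1698 / 1498 ≈ 1.1335.
Ideal 5:4 = 1.2500. |1.1335 − 1.2500| / 1.2500 ≈ 9.32% → 9.3%.

9.3%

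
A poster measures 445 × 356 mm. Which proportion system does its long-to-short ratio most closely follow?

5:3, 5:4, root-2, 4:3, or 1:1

5:4

Ratio = 445 / 356 ≈ 1.250.
Distances: 5:3 1.667 (Δ 0.417); 5:4 1.250 (Δ 0.000); root-2 1.414 (Δ 0.164); 4:3 1.333 (Δ 0.083); 1:1 1.000 (Δ 0.250).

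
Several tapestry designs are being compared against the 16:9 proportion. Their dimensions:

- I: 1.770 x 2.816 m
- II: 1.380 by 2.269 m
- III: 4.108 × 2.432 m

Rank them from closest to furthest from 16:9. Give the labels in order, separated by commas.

I: 2.816/1.770 ≈ 1.591 → |1.591 − 1.778| = 0.187
II: 2.269/1.380 ≈ 1.644 → |1.644 − 1.778| = 0.134
III: 4.108/2.432 ≈ 1.689 → |1.689 − 1.778| = 0.089

III, II, I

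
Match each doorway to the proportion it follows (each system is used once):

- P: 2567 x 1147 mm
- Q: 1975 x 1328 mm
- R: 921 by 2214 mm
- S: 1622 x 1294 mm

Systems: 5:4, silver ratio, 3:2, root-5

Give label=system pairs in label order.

P=root-5, Q=3:2, R=silver ratio, S=5:4

Ratios: P ≈ 2.238; Q ≈ 1.487; R ≈ 2.404; S ≈ 1.253.
Targets: 5:4 ≈ 1.250; silver ratio ≈ 2.414; 3:2 ≈ 1.500; root-5 ≈ 2.236.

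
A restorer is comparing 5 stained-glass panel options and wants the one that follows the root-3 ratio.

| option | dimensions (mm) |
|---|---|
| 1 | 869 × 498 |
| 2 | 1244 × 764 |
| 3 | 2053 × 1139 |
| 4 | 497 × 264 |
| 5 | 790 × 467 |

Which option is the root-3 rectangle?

Ratios (long/short): 1 ≈ 1.745; 2 ≈ 1.628; 3 ≈ 1.802; 4 ≈ 1.883; 5 ≈ 1.692.
root-3 ≈ 1.732; option 1 is nearest (Δ 0.013).

1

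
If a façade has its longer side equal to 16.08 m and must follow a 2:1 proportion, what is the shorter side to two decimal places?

8.04 m

2:1 = 2.00000.
Shorter side = 16.08 ÷ 2.00000 ≈ 8.0400 → 8.04 m.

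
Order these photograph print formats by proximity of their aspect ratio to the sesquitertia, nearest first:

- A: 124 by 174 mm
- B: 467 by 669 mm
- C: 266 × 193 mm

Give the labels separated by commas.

C, A, B

A: 174/124 ≈ 1.403 → |1.403 − 1.333| = 0.070
B: 669/467 ≈ 1.433 → |1.433 − 1.333| = 0.100
C: 266/193 ≈ 1.378 → |1.378 − 1.333| = 0.045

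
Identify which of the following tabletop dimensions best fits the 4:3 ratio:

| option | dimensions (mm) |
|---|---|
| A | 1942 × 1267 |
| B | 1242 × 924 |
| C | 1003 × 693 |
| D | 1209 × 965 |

Target 4:3 ≈ 1.333.
A: 1.533 (Δ0.200)  B: 1.344 (Δ0.011)  C: 1.447 (Δ0.114)  D: 1.253 (Δ0.080)

B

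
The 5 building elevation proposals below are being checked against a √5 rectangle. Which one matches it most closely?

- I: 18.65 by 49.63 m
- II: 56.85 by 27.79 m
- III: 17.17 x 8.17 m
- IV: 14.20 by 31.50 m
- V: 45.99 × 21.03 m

IV

Ratios (long/short): I ≈ 2.661; II ≈ 2.046; III ≈ 2.102; IV ≈ 2.218; V ≈ 2.187.
root-5 ≈ 2.236; option IV is nearest (Δ 0.018).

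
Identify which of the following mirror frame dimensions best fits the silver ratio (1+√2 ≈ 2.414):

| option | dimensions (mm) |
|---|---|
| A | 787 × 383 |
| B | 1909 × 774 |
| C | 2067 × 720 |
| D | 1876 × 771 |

Target silver ratio ≈ 2.414.
A: 2.055 (Δ0.359)  B: 2.466 (Δ0.052)  C: 2.871 (Δ0.457)  D: 2.433 (Δ0.019)

D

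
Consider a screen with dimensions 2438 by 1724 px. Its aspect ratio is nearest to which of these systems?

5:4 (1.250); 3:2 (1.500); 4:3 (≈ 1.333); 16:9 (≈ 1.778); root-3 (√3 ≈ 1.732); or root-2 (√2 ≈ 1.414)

Ratio = 2438 / 1724 ≈ 1.414.
Distances: 5:4 1.250 (Δ 0.164); 3:2 1.500 (Δ 0.086); 4:3 1.333 (Δ 0.081); 16:9 1.778 (Δ 0.364); root-3 1.732 (Δ 0.318); root-2 1.414 (Δ 0.000).

root-2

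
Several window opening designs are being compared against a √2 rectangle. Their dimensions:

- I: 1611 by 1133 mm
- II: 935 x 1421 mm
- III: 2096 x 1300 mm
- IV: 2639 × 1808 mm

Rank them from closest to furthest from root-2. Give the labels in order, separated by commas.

I: 1611/1133 ≈ 1.422 → |1.422 − 1.414| = 0.008
II: 1421/935 ≈ 1.520 → |1.520 − 1.414| = 0.106
III: 2096/1300 ≈ 1.612 → |1.612 − 1.414| = 0.198
IV: 2639/1808 ≈ 1.460 → |1.460 − 1.414| = 0.046

I, IV, II, III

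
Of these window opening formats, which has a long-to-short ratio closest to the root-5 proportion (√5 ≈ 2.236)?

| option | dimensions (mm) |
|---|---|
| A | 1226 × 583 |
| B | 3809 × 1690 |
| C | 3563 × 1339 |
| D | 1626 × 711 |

Target root-5 ≈ 2.236.
A: 2.103 (Δ0.133)  B: 2.254 (Δ0.018)  C: 2.661 (Δ0.425)  D: 2.287 (Δ0.051)

B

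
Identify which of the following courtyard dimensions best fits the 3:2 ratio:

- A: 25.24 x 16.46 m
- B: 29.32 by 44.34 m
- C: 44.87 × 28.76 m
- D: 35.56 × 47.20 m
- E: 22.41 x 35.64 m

Target 3:2 ≈ 1.500.
A: 1.533 (Δ0.033)  B: 1.512 (Δ0.012)  C: 1.560 (Δ0.060)  D: 1.327 (Δ0.173)  E: 1.590 (Δ0.090)

B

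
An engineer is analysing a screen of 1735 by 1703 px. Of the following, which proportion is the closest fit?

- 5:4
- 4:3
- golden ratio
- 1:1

1735/1703 ≈ 1.019. Nearest candidates are 1:1 (1.000, off by 0.019) and 5:4 (1.250, off by 0.231).

1:1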